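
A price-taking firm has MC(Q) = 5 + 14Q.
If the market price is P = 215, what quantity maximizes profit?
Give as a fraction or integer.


In perfect competition, profit is maximized where P = MC.
215 = 5 + 14Q
210 = 14Q
Q* = 210/14 = 15

15


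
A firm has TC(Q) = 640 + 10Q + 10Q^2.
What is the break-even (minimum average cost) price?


AC(Q) = 640/Q + 10 + 10Q
To minimize: dAC/dQ = -640/Q^2 + 10 = 0
Q^2 = 640/10 = 64
Q* = 8
Min AC = 640/8 + 10 + 10*8
Min AC = 80 + 10 + 80 = 170

170


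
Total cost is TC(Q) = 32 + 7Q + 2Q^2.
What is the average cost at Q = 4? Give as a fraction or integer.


TC(4) = 32 + 7*4 + 2*4^2
TC(4) = 32 + 28 + 32 = 92
AC = TC/Q = 92/4 = 23

23


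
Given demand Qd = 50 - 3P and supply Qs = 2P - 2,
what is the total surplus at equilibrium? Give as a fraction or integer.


Find equilibrium: 50 - 3P = 2P - 2
50 + 2 = 5P
P* = 52/5 = 52/5
Q* = 2*52/5 - 2 = 94/5
Inverse demand: P = 50/3 - Q/3, so P_max = 50/3
Inverse supply: P = 1 + Q/2, so P_min = 1
CS = (1/2) * 94/5 * (50/3 - 52/5) = 4418/75
PS = (1/2) * 94/5 * (52/5 - 1) = 2209/25
TS = CS + PS = 4418/75 + 2209/25 = 2209/15

2209/15


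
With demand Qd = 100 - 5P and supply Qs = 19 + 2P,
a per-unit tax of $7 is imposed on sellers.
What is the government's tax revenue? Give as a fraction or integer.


With tax on sellers, new supply: Qs' = 19 + 2(P - 7)
= 5 + 2P
New equilibrium quantity:
Q_new = 225/7
Tax revenue = tax * Q_new = 7 * 225/7 = 225

225


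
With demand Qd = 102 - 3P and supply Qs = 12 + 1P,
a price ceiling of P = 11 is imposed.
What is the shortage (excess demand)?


At P = 11:
Qd = 102 - 3*11 = 69
Qs = 12 + 1*11 = 23
Shortage = Qd - Qs = 69 - 23 = 46

46


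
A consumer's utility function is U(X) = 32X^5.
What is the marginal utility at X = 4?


MU = dU/dX = 32*5*X^(5-1)
MU = 160*X^4
At X = 4:
MU = 160 * 4^4
MU = 160 * 256 = 40960

40960


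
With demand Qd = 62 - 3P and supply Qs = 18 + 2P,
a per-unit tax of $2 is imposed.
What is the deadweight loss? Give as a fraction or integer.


Pre-tax equilibrium quantity: Q* = 178/5
Post-tax equilibrium quantity: Q_tax = 166/5
Reduction in quantity: Q* - Q_tax = 12/5
DWL = (1/2) * tax * (Q* - Q_tax)
DWL = (1/2) * 2 * 12/5 = 12/5

12/5


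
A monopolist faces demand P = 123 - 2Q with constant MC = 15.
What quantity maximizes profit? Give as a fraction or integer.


TR = P*Q = (123 - 2Q)Q = 123Q - 2Q^2
MR = dTR/dQ = 123 - 4Q
Set MR = MC:
123 - 4Q = 15
108 = 4Q
Q* = 108/4 = 27

27


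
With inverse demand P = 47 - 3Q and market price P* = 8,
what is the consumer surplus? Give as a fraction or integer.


Maximum willingness to pay (at Q=0): P_max = 47
Quantity demanded at P* = 8:
Q* = (47 - 8)/3 = 13
CS = (1/2) * Q* * (P_max - P*)
CS = (1/2) * 13 * (47 - 8)
CS = (1/2) * 13 * 39 = 507/2

507/2


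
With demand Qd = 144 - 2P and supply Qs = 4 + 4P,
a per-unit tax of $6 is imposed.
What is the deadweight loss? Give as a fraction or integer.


Pre-tax equilibrium quantity: Q* = 292/3
Post-tax equilibrium quantity: Q_tax = 268/3
Reduction in quantity: Q* - Q_tax = 8
DWL = (1/2) * tax * (Q* - Q_tax)
DWL = (1/2) * 6 * 8 = 24

24


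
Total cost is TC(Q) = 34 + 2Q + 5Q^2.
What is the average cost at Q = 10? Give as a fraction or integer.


TC(10) = 34 + 2*10 + 5*10^2
TC(10) = 34 + 20 + 500 = 554
AC = TC/Q = 554/10 = 277/5

277/5


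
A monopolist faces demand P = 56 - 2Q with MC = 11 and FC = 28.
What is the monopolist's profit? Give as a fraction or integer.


MR = MC: 56 - 4Q = 11
Q* = 45/4
P* = 56 - 2*45/4 = 67/2
Profit = (P* - MC)*Q* - FC
= (67/2 - 11)*45/4 - 28
= 45/2*45/4 - 28
= 2025/8 - 28 = 1801/8

1801/8


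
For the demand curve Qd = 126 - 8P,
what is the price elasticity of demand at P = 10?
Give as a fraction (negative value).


dQ/dP = -8
At P = 10: Q = 126 - 8*10 = 46
E = (dQ/dP)(P/Q) = (-8)(10/46) = -40/23

-40/23


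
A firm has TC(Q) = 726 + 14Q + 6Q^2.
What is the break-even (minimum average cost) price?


AC(Q) = 726/Q + 14 + 6Q
To minimize: dAC/dQ = -726/Q^2 + 6 = 0
Q^2 = 726/6 = 121
Q* = 11
Min AC = 726/11 + 14 + 6*11
Min AC = 66 + 14 + 66 = 146

146


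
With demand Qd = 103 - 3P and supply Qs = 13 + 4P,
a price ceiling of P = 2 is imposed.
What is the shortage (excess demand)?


At P = 2:
Qd = 103 - 3*2 = 97
Qs = 13 + 4*2 = 21
Shortage = Qd - Qs = 97 - 21 = 76

76


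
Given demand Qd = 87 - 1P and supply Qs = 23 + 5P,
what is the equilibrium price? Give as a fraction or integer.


At equilibrium, Qd = Qs.
87 - 1P = 23 + 5P
87 - 23 = 1P + 5P
64 = 6P
P* = 64/6 = 32/3

32/3


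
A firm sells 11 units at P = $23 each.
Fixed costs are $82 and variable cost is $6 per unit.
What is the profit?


Total Revenue = P * Q = 23 * 11 = $253
Total Cost = FC + VC*Q = 82 + 6*11 = $148
Profit = TR - TC = 253 - 148 = $105

$105


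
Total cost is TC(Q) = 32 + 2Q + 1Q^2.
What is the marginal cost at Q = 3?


MC = dTC/dQ = 2 + 2*1*Q
At Q = 3:
MC = 2 + 2*3
MC = 2 + 6 = 8

8


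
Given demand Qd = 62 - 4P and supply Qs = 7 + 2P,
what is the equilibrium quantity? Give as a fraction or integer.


First find equilibrium price:
62 - 4P = 7 + 2P
P* = 55/6 = 55/6
Then substitute into demand:
Q* = 62 - 4 * 55/6 = 76/3

76/3


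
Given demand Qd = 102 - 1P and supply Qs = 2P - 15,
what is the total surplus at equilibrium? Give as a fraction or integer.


Find equilibrium: 102 - 1P = 2P - 15
102 + 15 = 3P
P* = 117/3 = 39
Q* = 2*39 - 15 = 63
Inverse demand: P = 102 - Q/1, so P_max = 102
Inverse supply: P = 15/2 + Q/2, so P_min = 15/2
CS = (1/2) * 63 * (102 - 39) = 3969/2
PS = (1/2) * 63 * (39 - 15/2) = 3969/4
TS = CS + PS = 3969/2 + 3969/4 = 11907/4

11907/4


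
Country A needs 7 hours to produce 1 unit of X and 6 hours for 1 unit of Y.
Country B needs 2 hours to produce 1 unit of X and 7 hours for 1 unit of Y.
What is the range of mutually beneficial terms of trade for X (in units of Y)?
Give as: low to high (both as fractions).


Opportunity cost of X for Country A = hours_X / hours_Y = 7/6 = 7/6 units of Y
Opportunity cost of X for Country B = hours_X / hours_Y = 2/7 = 2/7 units of Y
Terms of trade must be between the two opportunity costs.
Range: 2/7 to 7/6

2/7 to 7/6


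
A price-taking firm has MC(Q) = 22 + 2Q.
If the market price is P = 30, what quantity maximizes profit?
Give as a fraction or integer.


In perfect competition, profit is maximized where P = MC.
30 = 22 + 2Q
8 = 2Q
Q* = 8/2 = 4

4


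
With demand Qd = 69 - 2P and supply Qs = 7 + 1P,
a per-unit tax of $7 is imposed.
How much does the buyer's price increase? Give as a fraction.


With a per-unit tax, the buyer's price increase depends on relative slopes.
Supply slope: d = 1, Demand slope: b = 2
Buyer's price increase = d * tax / (b + d)
= 1 * 7 / (2 + 1)
= 7 / 3 = 7/3

7/3


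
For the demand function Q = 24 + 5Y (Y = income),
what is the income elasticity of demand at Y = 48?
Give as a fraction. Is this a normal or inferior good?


dQ/dY = 5
At Y = 48: Q = 24 + 5*48 = 264
Ey = (dQ/dY)(Y/Q) = 5 * 48 / 264 = 10/11
Since Ey > 0, this is a normal good.

10/11 (normal good)


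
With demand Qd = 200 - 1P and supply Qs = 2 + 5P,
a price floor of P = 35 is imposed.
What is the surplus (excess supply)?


At P = 35:
Qd = 200 - 1*35 = 165
Qs = 2 + 5*35 = 177
Surplus = Qs - Qd = 177 - 165 = 12

12


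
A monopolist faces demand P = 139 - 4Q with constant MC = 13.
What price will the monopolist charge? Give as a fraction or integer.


MR = 139 - 8Q
Set MR = MC: 139 - 8Q = 13
Q* = 63/4
Substitute into demand:
P* = 139 - 4*63/4 = 76

76


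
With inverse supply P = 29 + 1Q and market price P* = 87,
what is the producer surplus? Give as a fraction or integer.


Minimum supply price (at Q=0): P_min = 29
Quantity supplied at P* = 87:
Q* = (87 - 29)/1 = 58
PS = (1/2) * Q* * (P* - P_min)
PS = (1/2) * 58 * (87 - 29)
PS = (1/2) * 58 * 58 = 1682

1682


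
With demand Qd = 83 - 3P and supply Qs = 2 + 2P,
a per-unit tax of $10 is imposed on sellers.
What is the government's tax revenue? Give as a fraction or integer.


With tax on sellers, new supply: Qs' = 2 + 2(P - 10)
= 2P - 18
New equilibrium quantity:
Q_new = 112/5
Tax revenue = tax * Q_new = 10 * 112/5 = 224

224


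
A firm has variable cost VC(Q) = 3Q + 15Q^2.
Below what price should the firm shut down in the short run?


AVC(Q) = VC(Q)/Q = 3 + 15Q
AVC is increasing in Q, so minimum AVC is at Q -> 0+.
Min AVC = 3
The firm should shut down if P < 3.

3


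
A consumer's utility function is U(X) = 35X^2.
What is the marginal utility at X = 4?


MU = dU/dX = 35*2*X^(2-1)
MU = 70*X^1
At X = 4:
MU = 70 * 4^1
MU = 70 * 4 = 280

280


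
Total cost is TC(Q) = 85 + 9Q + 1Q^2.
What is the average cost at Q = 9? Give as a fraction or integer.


TC(9) = 85 + 9*9 + 1*9^2
TC(9) = 85 + 81 + 81 = 247
AC = TC/Q = 247/9 = 247/9

247/9


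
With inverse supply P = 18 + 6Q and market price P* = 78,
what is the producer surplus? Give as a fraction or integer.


Minimum supply price (at Q=0): P_min = 18
Quantity supplied at P* = 78:
Q* = (78 - 18)/6 = 10
PS = (1/2) * Q* * (P* - P_min)
PS = (1/2) * 10 * (78 - 18)
PS = (1/2) * 10 * 60 = 300

300


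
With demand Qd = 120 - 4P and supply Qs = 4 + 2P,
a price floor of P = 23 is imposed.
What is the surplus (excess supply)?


At P = 23:
Qd = 120 - 4*23 = 28
Qs = 4 + 2*23 = 50
Surplus = Qs - Qd = 50 - 28 = 22

22


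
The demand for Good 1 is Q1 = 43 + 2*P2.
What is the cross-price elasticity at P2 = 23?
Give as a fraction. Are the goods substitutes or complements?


dQ1/dP2 = 2
At P2 = 23: Q1 = 43 + 2*23 = 89
Exy = (dQ1/dP2)(P2/Q1) = 2 * 23 / 89 = 46/89
Since Exy > 0, the goods are substitutes.

46/89 (substitutes)


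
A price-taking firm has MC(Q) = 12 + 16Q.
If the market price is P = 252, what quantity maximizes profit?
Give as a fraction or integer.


In perfect competition, profit is maximized where P = MC.
252 = 12 + 16Q
240 = 16Q
Q* = 240/16 = 15

15


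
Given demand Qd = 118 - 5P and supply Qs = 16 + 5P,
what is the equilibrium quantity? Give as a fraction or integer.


First find equilibrium price:
118 - 5P = 16 + 5P
P* = 102/10 = 51/5
Then substitute into demand:
Q* = 118 - 5 * 51/5 = 67

67


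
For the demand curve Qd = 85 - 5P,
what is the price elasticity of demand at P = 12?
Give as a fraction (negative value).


dQ/dP = -5
At P = 12: Q = 85 - 5*12 = 25
E = (dQ/dP)(P/Q) = (-5)(12/25) = -12/5

-12/5


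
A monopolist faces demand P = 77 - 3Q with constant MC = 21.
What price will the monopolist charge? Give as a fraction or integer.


MR = 77 - 6Q
Set MR = MC: 77 - 6Q = 21
Q* = 28/3
Substitute into demand:
P* = 77 - 3*28/3 = 49

49


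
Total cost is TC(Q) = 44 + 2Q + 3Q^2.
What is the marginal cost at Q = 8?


MC = dTC/dQ = 2 + 2*3*Q
At Q = 8:
MC = 2 + 6*8
MC = 2 + 48 = 50

50


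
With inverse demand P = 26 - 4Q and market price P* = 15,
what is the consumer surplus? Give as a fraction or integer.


Maximum willingness to pay (at Q=0): P_max = 26
Quantity demanded at P* = 15:
Q* = (26 - 15)/4 = 11/4
CS = (1/2) * Q* * (P_max - P*)
CS = (1/2) * 11/4 * (26 - 15)
CS = (1/2) * 11/4 * 11 = 121/8

121/8


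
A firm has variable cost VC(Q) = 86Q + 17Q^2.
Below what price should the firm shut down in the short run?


AVC(Q) = VC(Q)/Q = 86 + 17Q
AVC is increasing in Q, so minimum AVC is at Q -> 0+.
Min AVC = 86
The firm should shut down if P < 86.

86


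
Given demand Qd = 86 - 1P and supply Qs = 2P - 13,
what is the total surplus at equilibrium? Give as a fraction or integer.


Find equilibrium: 86 - 1P = 2P - 13
86 + 13 = 3P
P* = 99/3 = 33
Q* = 2*33 - 13 = 53
Inverse demand: P = 86 - Q/1, so P_max = 86
Inverse supply: P = 13/2 + Q/2, so P_min = 13/2
CS = (1/2) * 53 * (86 - 33) = 2809/2
PS = (1/2) * 53 * (33 - 13/2) = 2809/4
TS = CS + PS = 2809/2 + 2809/4 = 8427/4

8427/4


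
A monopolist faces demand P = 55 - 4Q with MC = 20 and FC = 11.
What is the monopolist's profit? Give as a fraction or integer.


MR = MC: 55 - 8Q = 20
Q* = 35/8
P* = 55 - 4*35/8 = 75/2
Profit = (P* - MC)*Q* - FC
= (75/2 - 20)*35/8 - 11
= 35/2*35/8 - 11
= 1225/16 - 11 = 1049/16

1049/16


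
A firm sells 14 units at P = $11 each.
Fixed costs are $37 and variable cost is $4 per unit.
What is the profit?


Total Revenue = P * Q = 11 * 14 = $154
Total Cost = FC + VC*Q = 37 + 4*14 = $93
Profit = TR - TC = 154 - 93 = $61

$61


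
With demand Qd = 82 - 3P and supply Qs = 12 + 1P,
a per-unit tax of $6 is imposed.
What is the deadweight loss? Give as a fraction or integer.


Pre-tax equilibrium quantity: Q* = 59/2
Post-tax equilibrium quantity: Q_tax = 25
Reduction in quantity: Q* - Q_tax = 9/2
DWL = (1/2) * tax * (Q* - Q_tax)
DWL = (1/2) * 6 * 9/2 = 27/2

27/2


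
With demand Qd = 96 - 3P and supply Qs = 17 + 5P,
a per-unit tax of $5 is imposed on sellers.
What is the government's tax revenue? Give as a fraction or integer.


With tax on sellers, new supply: Qs' = 17 + 5(P - 5)
= 5P - 8
New equilibrium quantity:
Q_new = 57
Tax revenue = tax * Q_new = 5 * 57 = 285

285


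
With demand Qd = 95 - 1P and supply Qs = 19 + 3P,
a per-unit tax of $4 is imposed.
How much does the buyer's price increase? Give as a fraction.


With a per-unit tax, the buyer's price increase depends on relative slopes.
Supply slope: d = 3, Demand slope: b = 1
Buyer's price increase = d * tax / (b + d)
= 3 * 4 / (1 + 3)
= 12 / 4 = 3

3


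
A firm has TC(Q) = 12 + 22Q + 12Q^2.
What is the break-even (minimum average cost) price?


AC(Q) = 12/Q + 22 + 12Q
To minimize: dAC/dQ = -12/Q^2 + 12 = 0
Q^2 = 12/12 = 1
Q* = 1
Min AC = 12/1 + 22 + 12*1
Min AC = 12 + 22 + 12 = 46

46


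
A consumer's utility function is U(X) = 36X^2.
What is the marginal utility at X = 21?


MU = dU/dX = 36*2*X^(2-1)
MU = 72*X^1
At X = 21:
MU = 72 * 21^1
MU = 72 * 21 = 1512

1512


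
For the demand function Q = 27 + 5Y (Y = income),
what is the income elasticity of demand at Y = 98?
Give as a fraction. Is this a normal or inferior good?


dQ/dY = 5
At Y = 98: Q = 27 + 5*98 = 517
Ey = (dQ/dY)(Y/Q) = 5 * 98 / 517 = 490/517
Since Ey > 0, this is a normal good.

490/517 (normal good)


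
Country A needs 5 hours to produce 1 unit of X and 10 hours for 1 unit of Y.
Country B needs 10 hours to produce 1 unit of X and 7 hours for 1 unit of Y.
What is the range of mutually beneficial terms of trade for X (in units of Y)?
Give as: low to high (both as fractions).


Opportunity cost of X for Country A = hours_X / hours_Y = 5/10 = 1/2 units of Y
Opportunity cost of X for Country B = hours_X / hours_Y = 10/7 = 10/7 units of Y
Terms of trade must be between the two opportunity costs.
Range: 1/2 to 10/7

1/2 to 10/7


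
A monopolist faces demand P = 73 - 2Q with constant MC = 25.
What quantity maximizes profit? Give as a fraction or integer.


TR = P*Q = (73 - 2Q)Q = 73Q - 2Q^2
MR = dTR/dQ = 73 - 4Q
Set MR = MC:
73 - 4Q = 25
48 = 4Q
Q* = 48/4 = 12

12


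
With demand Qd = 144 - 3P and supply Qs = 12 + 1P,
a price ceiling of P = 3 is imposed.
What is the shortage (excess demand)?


At P = 3:
Qd = 144 - 3*3 = 135
Qs = 12 + 1*3 = 15
Shortage = Qd - Qs = 135 - 15 = 120

120


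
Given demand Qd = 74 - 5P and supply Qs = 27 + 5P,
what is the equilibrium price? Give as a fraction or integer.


At equilibrium, Qd = Qs.
74 - 5P = 27 + 5P
74 - 27 = 5P + 5P
47 = 10P
P* = 47/10 = 47/10

47/10


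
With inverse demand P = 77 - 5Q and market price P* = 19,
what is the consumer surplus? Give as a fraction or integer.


Maximum willingness to pay (at Q=0): P_max = 77
Quantity demanded at P* = 19:
Q* = (77 - 19)/5 = 58/5
CS = (1/2) * Q* * (P_max - P*)
CS = (1/2) * 58/5 * (77 - 19)
CS = (1/2) * 58/5 * 58 = 1682/5

1682/5


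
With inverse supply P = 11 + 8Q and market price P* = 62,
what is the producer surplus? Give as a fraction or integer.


Minimum supply price (at Q=0): P_min = 11
Quantity supplied at P* = 62:
Q* = (62 - 11)/8 = 51/8
PS = (1/2) * Q* * (P* - P_min)
PS = (1/2) * 51/8 * (62 - 11)
PS = (1/2) * 51/8 * 51 = 2601/16

2601/16


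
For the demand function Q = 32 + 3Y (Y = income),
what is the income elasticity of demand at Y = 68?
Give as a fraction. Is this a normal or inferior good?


dQ/dY = 3
At Y = 68: Q = 32 + 3*68 = 236
Ey = (dQ/dY)(Y/Q) = 3 * 68 / 236 = 51/59
Since Ey > 0, this is a normal good.

51/59 (normal good)


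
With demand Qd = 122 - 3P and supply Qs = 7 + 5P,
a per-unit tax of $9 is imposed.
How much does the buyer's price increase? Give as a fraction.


With a per-unit tax, the buyer's price increase depends on relative slopes.
Supply slope: d = 5, Demand slope: b = 3
Buyer's price increase = d * tax / (b + d)
= 5 * 9 / (3 + 5)
= 45 / 8 = 45/8

45/8


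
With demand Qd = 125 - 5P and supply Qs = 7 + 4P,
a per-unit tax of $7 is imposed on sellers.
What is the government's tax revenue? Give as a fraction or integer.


With tax on sellers, new supply: Qs' = 7 + 4(P - 7)
= 4P - 21
New equilibrium quantity:
Q_new = 395/9
Tax revenue = tax * Q_new = 7 * 395/9 = 2765/9

2765/9


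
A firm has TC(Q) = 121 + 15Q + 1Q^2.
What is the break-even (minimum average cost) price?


AC(Q) = 121/Q + 15 + 1Q
To minimize: dAC/dQ = -121/Q^2 + 1 = 0
Q^2 = 121/1 = 121
Q* = 11
Min AC = 121/11 + 15 + 1*11
Min AC = 11 + 15 + 11 = 37

37


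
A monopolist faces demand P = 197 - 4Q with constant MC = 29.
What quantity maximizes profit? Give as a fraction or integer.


TR = P*Q = (197 - 4Q)Q = 197Q - 4Q^2
MR = dTR/dQ = 197 - 8Q
Set MR = MC:
197 - 8Q = 29
168 = 8Q
Q* = 168/8 = 21

21


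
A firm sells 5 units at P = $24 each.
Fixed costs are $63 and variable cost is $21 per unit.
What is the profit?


Total Revenue = P * Q = 24 * 5 = $120
Total Cost = FC + VC*Q = 63 + 21*5 = $168
Profit = TR - TC = 120 - 168 = $-48

$-48


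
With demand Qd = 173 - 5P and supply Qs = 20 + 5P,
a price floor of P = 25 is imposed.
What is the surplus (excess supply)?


At P = 25:
Qd = 173 - 5*25 = 48
Qs = 20 + 5*25 = 145
Surplus = Qs - Qd = 145 - 48 = 97

97


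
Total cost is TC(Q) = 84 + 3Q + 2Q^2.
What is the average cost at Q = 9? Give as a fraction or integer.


TC(9) = 84 + 3*9 + 2*9^2
TC(9) = 84 + 27 + 162 = 273
AC = TC/Q = 273/9 = 91/3

91/3


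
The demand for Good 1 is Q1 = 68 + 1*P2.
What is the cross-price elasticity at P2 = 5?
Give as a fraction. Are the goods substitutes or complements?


dQ1/dP2 = 1
At P2 = 5: Q1 = 68 + 1*5 = 73
Exy = (dQ1/dP2)(P2/Q1) = 1 * 5 / 73 = 5/73
Since Exy > 0, the goods are substitutes.

5/73 (substitutes)


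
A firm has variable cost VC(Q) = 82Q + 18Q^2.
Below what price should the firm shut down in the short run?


AVC(Q) = VC(Q)/Q = 82 + 18Q
AVC is increasing in Q, so minimum AVC is at Q -> 0+.
Min AVC = 82
The firm should shut down if P < 82.

82


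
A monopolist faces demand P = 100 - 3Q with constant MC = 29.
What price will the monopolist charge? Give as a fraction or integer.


MR = 100 - 6Q
Set MR = MC: 100 - 6Q = 29
Q* = 71/6
Substitute into demand:
P* = 100 - 3*71/6 = 129/2

129/2


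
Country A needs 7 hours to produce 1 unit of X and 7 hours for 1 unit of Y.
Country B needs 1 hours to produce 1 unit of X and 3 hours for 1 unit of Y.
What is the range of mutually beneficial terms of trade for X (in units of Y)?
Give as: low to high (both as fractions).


Opportunity cost of X for Country A = hours_X / hours_Y = 7/7 = 1 units of Y
Opportunity cost of X for Country B = hours_X / hours_Y = 1/3 = 1/3 units of Y
Terms of trade must be between the two opportunity costs.
Range: 1/3 to 1

1/3 to 1


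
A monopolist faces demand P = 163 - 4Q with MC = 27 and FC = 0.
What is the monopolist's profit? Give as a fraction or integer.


MR = MC: 163 - 8Q = 27
Q* = 17
P* = 163 - 4*17 = 95
Profit = (P* - MC)*Q* - FC
= (95 - 27)*17 - 0
= 68*17 - 0
= 1156 - 0 = 1156

1156


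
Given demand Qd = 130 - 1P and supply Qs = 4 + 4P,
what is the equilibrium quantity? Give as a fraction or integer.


First find equilibrium price:
130 - 1P = 4 + 4P
P* = 126/5 = 126/5
Then substitute into demand:
Q* = 130 - 1 * 126/5 = 524/5

524/5


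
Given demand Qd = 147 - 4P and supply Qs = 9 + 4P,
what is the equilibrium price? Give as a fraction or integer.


At equilibrium, Qd = Qs.
147 - 4P = 9 + 4P
147 - 9 = 4P + 4P
138 = 8P
P* = 138/8 = 69/4

69/4


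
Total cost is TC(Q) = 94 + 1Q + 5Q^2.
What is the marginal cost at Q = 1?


MC = dTC/dQ = 1 + 2*5*Q
At Q = 1:
MC = 1 + 10*1
MC = 1 + 10 = 11

11


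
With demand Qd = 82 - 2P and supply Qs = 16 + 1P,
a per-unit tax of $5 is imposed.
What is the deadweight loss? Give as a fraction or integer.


Pre-tax equilibrium quantity: Q* = 38
Post-tax equilibrium quantity: Q_tax = 104/3
Reduction in quantity: Q* - Q_tax = 10/3
DWL = (1/2) * tax * (Q* - Q_tax)
DWL = (1/2) * 5 * 10/3 = 25/3

25/3


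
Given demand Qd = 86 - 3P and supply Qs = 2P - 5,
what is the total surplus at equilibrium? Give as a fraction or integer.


Find equilibrium: 86 - 3P = 2P - 5
86 + 5 = 5P
P* = 91/5 = 91/5
Q* = 2*91/5 - 5 = 157/5
Inverse demand: P = 86/3 - Q/3, so P_max = 86/3
Inverse supply: P = 5/2 + Q/2, so P_min = 5/2
CS = (1/2) * 157/5 * (86/3 - 91/5) = 24649/150
PS = (1/2) * 157/5 * (91/5 - 5/2) = 24649/100
TS = CS + PS = 24649/150 + 24649/100 = 24649/60

24649/60


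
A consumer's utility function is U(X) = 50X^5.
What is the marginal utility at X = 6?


MU = dU/dX = 50*5*X^(5-1)
MU = 250*X^4
At X = 6:
MU = 250 * 6^4
MU = 250 * 1296 = 324000

324000


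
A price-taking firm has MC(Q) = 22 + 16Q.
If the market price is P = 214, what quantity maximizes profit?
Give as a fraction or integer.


In perfect competition, profit is maximized where P = MC.
214 = 22 + 16Q
192 = 16Q
Q* = 192/16 = 12

12


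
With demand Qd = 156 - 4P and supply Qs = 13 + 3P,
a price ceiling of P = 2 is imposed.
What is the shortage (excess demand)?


At P = 2:
Qd = 156 - 4*2 = 148
Qs = 13 + 3*2 = 19
Shortage = Qd - Qs = 148 - 19 = 129

129


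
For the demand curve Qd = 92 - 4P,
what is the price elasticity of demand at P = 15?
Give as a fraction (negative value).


dQ/dP = -4
At P = 15: Q = 92 - 4*15 = 32
E = (dQ/dP)(P/Q) = (-4)(15/32) = -15/8

-15/8


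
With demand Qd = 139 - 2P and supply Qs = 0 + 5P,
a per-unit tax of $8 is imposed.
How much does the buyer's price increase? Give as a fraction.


With a per-unit tax, the buyer's price increase depends on relative slopes.
Supply slope: d = 5, Demand slope: b = 2
Buyer's price increase = d * tax / (b + d)
= 5 * 8 / (2 + 5)
= 40 / 7 = 40/7

40/7


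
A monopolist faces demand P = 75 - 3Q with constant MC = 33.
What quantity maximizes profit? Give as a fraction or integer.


TR = P*Q = (75 - 3Q)Q = 75Q - 3Q^2
MR = dTR/dQ = 75 - 6Q
Set MR = MC:
75 - 6Q = 33
42 = 6Q
Q* = 42/6 = 7

7


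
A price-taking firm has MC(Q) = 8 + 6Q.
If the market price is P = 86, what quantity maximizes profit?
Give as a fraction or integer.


In perfect competition, profit is maximized where P = MC.
86 = 8 + 6Q
78 = 6Q
Q* = 78/6 = 13

13


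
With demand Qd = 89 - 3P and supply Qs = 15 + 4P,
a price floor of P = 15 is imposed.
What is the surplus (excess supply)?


At P = 15:
Qd = 89 - 3*15 = 44
Qs = 15 + 4*15 = 75
Surplus = Qs - Qd = 75 - 44 = 31

31


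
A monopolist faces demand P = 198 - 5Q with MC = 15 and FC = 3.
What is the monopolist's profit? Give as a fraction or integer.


MR = MC: 198 - 10Q = 15
Q* = 183/10
P* = 198 - 5*183/10 = 213/2
Profit = (P* - MC)*Q* - FC
= (213/2 - 15)*183/10 - 3
= 183/2*183/10 - 3
= 33489/20 - 3 = 33429/20

33429/20


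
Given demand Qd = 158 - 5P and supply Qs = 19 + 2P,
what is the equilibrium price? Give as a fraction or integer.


At equilibrium, Qd = Qs.
158 - 5P = 19 + 2P
158 - 19 = 5P + 2P
139 = 7P
P* = 139/7 = 139/7

139/7


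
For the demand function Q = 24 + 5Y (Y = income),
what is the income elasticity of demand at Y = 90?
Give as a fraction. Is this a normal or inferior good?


dQ/dY = 5
At Y = 90: Q = 24 + 5*90 = 474
Ey = (dQ/dY)(Y/Q) = 5 * 90 / 474 = 75/79
Since Ey > 0, this is a normal good.

75/79 (normal good)


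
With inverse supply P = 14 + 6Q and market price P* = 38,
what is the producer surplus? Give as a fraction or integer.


Minimum supply price (at Q=0): P_min = 14
Quantity supplied at P* = 38:
Q* = (38 - 14)/6 = 4
PS = (1/2) * Q* * (P* - P_min)
PS = (1/2) * 4 * (38 - 14)
PS = (1/2) * 4 * 24 = 48

48


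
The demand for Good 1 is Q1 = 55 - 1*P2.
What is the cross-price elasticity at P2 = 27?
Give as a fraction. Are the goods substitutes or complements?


dQ1/dP2 = -1
At P2 = 27: Q1 = 55 - 1*27 = 28
Exy = (dQ1/dP2)(P2/Q1) = -1 * 27 / 28 = -27/28
Since Exy < 0, the goods are complements.

-27/28 (complements)


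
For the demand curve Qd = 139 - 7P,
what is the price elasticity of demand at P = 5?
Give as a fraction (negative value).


dQ/dP = -7
At P = 5: Q = 139 - 7*5 = 104
E = (dQ/dP)(P/Q) = (-7)(5/104) = -35/104

-35/104


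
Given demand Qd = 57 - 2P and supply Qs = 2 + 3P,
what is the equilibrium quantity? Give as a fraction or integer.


First find equilibrium price:
57 - 2P = 2 + 3P
P* = 55/5 = 11
Then substitute into demand:
Q* = 57 - 2 * 11 = 35

35


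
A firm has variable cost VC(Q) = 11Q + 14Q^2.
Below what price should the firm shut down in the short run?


AVC(Q) = VC(Q)/Q = 11 + 14Q
AVC is increasing in Q, so minimum AVC is at Q -> 0+.
Min AVC = 11
The firm should shut down if P < 11.

11


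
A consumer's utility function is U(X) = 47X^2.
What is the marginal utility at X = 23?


MU = dU/dX = 47*2*X^(2-1)
MU = 94*X^1
At X = 23:
MU = 94 * 23^1
MU = 94 * 23 = 2162

2162


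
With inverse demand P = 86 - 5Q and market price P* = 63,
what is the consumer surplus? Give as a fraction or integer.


Maximum willingness to pay (at Q=0): P_max = 86
Quantity demanded at P* = 63:
Q* = (86 - 63)/5 = 23/5
CS = (1/2) * Q* * (P_max - P*)
CS = (1/2) * 23/5 * (86 - 63)
CS = (1/2) * 23/5 * 23 = 529/10

529/10


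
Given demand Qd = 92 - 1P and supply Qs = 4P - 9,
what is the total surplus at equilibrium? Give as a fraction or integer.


Find equilibrium: 92 - 1P = 4P - 9
92 + 9 = 5P
P* = 101/5 = 101/5
Q* = 4*101/5 - 9 = 359/5
Inverse demand: P = 92 - Q/1, so P_max = 92
Inverse supply: P = 9/4 + Q/4, so P_min = 9/4
CS = (1/2) * 359/5 * (92 - 101/5) = 128881/50
PS = (1/2) * 359/5 * (101/5 - 9/4) = 128881/200
TS = CS + PS = 128881/50 + 128881/200 = 128881/40

128881/40


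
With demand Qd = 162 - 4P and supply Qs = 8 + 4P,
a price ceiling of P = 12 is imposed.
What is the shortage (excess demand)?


At P = 12:
Qd = 162 - 4*12 = 114
Qs = 8 + 4*12 = 56
Shortage = Qd - Qs = 114 - 56 = 58

58


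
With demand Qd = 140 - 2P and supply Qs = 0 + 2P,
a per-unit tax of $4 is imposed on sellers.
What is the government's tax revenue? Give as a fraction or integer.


With tax on sellers, new supply: Qs' = 0 + 2(P - 4)
= 2P - 8
New equilibrium quantity:
Q_new = 66
Tax revenue = tax * Q_new = 4 * 66 = 264

264


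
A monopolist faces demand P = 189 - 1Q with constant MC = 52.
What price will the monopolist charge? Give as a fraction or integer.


MR = 189 - 2Q
Set MR = MC: 189 - 2Q = 52
Q* = 137/2
Substitute into demand:
P* = 189 - 1*137/2 = 241/2

241/2


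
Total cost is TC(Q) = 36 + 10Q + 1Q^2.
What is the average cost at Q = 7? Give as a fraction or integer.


TC(7) = 36 + 10*7 + 1*7^2
TC(7) = 36 + 70 + 49 = 155
AC = TC/Q = 155/7 = 155/7

155/7


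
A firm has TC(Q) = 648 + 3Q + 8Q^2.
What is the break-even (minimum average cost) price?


AC(Q) = 648/Q + 3 + 8Q
To minimize: dAC/dQ = -648/Q^2 + 8 = 0
Q^2 = 648/8 = 81
Q* = 9
Min AC = 648/9 + 3 + 8*9
Min AC = 72 + 3 + 72 = 147

147


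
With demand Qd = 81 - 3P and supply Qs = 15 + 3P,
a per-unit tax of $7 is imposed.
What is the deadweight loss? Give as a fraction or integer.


Pre-tax equilibrium quantity: Q* = 48
Post-tax equilibrium quantity: Q_tax = 75/2
Reduction in quantity: Q* - Q_tax = 21/2
DWL = (1/2) * tax * (Q* - Q_tax)
DWL = (1/2) * 7 * 21/2 = 147/4

147/4


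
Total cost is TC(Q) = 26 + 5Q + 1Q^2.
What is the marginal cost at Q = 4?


MC = dTC/dQ = 5 + 2*1*Q
At Q = 4:
MC = 5 + 2*4
MC = 5 + 8 = 13

13


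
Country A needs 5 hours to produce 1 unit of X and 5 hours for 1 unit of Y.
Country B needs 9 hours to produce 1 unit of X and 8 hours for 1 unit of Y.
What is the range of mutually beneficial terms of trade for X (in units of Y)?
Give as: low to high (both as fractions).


Opportunity cost of X for Country A = hours_X / hours_Y = 5/5 = 1 units of Y
Opportunity cost of X for Country B = hours_X / hours_Y = 9/8 = 9/8 units of Y
Terms of trade must be between the two opportunity costs.
Range: 1 to 9/8

1 to 9/8


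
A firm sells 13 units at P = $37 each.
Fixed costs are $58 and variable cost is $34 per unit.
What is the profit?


Total Revenue = P * Q = 37 * 13 = $481
Total Cost = FC + VC*Q = 58 + 34*13 = $500
Profit = TR - TC = 481 - 500 = $-19

$-19


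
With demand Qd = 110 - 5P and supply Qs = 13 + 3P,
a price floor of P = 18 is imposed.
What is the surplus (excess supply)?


At P = 18:
Qd = 110 - 5*18 = 20
Qs = 13 + 3*18 = 67
Surplus = Qs - Qd = 67 - 20 = 47

47


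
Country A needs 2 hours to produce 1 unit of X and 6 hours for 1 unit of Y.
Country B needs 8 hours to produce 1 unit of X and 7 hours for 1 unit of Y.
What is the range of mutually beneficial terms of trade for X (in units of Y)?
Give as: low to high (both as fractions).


Opportunity cost of X for Country A = hours_X / hours_Y = 2/6 = 1/3 units of Y
Opportunity cost of X for Country B = hours_X / hours_Y = 8/7 = 8/7 units of Y
Terms of trade must be between the two opportunity costs.
Range: 1/3 to 8/7

1/3 to 8/7


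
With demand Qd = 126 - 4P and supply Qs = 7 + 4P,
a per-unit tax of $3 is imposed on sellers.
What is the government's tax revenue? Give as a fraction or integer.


With tax on sellers, new supply: Qs' = 7 + 4(P - 3)
= 4P - 5
New equilibrium quantity:
Q_new = 121/2
Tax revenue = tax * Q_new = 3 * 121/2 = 363/2

363/2


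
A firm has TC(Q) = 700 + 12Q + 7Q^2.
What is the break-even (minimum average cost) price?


AC(Q) = 700/Q + 12 + 7Q
To minimize: dAC/dQ = -700/Q^2 + 7 = 0
Q^2 = 700/7 = 100
Q* = 10
Min AC = 700/10 + 12 + 7*10
Min AC = 70 + 12 + 70 = 152

152


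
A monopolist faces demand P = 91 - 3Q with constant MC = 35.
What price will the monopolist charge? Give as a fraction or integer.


MR = 91 - 6Q
Set MR = MC: 91 - 6Q = 35
Q* = 28/3
Substitute into demand:
P* = 91 - 3*28/3 = 63

63


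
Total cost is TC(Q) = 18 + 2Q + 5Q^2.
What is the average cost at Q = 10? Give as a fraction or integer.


TC(10) = 18 + 2*10 + 5*10^2
TC(10) = 18 + 20 + 500 = 538
AC = TC/Q = 538/10 = 269/5

269/5


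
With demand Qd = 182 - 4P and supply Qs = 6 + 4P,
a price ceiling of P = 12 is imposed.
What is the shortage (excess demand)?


At P = 12:
Qd = 182 - 4*12 = 134
Qs = 6 + 4*12 = 54
Shortage = Qd - Qs = 134 - 54 = 80

80


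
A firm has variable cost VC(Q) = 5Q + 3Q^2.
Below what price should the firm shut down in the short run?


AVC(Q) = VC(Q)/Q = 5 + 3Q
AVC is increasing in Q, so minimum AVC is at Q -> 0+.
Min AVC = 5
The firm should shut down if P < 5.

5


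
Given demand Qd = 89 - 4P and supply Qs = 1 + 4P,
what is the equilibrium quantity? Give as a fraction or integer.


First find equilibrium price:
89 - 4P = 1 + 4P
P* = 88/8 = 11
Then substitute into demand:
Q* = 89 - 4 * 11 = 45

45


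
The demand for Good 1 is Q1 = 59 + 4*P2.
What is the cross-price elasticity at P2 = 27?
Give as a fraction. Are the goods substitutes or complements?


dQ1/dP2 = 4
At P2 = 27: Q1 = 59 + 4*27 = 167
Exy = (dQ1/dP2)(P2/Q1) = 4 * 27 / 167 = 108/167
Since Exy > 0, the goods are substitutes.

108/167 (substitutes)


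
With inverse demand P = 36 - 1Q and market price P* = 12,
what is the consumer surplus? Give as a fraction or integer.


Maximum willingness to pay (at Q=0): P_max = 36
Quantity demanded at P* = 12:
Q* = (36 - 12)/1 = 24
CS = (1/2) * Q* * (P_max - P*)
CS = (1/2) * 24 * (36 - 12)
CS = (1/2) * 24 * 24 = 288

288


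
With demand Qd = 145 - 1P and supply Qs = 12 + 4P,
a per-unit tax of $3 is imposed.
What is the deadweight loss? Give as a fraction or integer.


Pre-tax equilibrium quantity: Q* = 592/5
Post-tax equilibrium quantity: Q_tax = 116
Reduction in quantity: Q* - Q_tax = 12/5
DWL = (1/2) * tax * (Q* - Q_tax)
DWL = (1/2) * 3 * 12/5 = 18/5

18/5


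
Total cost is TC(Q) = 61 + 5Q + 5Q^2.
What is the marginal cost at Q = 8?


MC = dTC/dQ = 5 + 2*5*Q
At Q = 8:
MC = 5 + 10*8
MC = 5 + 80 = 85

85


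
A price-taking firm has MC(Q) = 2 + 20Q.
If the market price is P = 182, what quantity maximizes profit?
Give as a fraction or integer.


In perfect competition, profit is maximized where P = MC.
182 = 2 + 20Q
180 = 20Q
Q* = 180/20 = 9

9


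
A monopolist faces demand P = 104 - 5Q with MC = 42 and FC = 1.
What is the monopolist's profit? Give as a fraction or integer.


MR = MC: 104 - 10Q = 42
Q* = 31/5
P* = 104 - 5*31/5 = 73
Profit = (P* - MC)*Q* - FC
= (73 - 42)*31/5 - 1
= 31*31/5 - 1
= 961/5 - 1 = 956/5

956/5


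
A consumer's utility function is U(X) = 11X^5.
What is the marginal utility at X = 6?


MU = dU/dX = 11*5*X^(5-1)
MU = 55*X^4
At X = 6:
MU = 55 * 6^4
MU = 55 * 1296 = 71280

71280


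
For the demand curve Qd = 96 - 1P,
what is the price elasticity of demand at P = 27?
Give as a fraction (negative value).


dQ/dP = -1
At P = 27: Q = 96 - 1*27 = 69
E = (dQ/dP)(P/Q) = (-1)(27/69) = -9/23

-9/23


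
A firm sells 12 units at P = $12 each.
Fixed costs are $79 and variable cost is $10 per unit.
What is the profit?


Total Revenue = P * Q = 12 * 12 = $144
Total Cost = FC + VC*Q = 79 + 10*12 = $199
Profit = TR - TC = 144 - 199 = $-55

$-55


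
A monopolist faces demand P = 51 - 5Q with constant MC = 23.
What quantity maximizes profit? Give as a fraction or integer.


TR = P*Q = (51 - 5Q)Q = 51Q - 5Q^2
MR = dTR/dQ = 51 - 10Q
Set MR = MC:
51 - 10Q = 23
28 = 10Q
Q* = 28/10 = 14/5

14/5


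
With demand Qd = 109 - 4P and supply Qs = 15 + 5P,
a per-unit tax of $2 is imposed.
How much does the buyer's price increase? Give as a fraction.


With a per-unit tax, the buyer's price increase depends on relative slopes.
Supply slope: d = 5, Demand slope: b = 4
Buyer's price increase = d * tax / (b + d)
= 5 * 2 / (4 + 5)
= 10 / 9 = 10/9

10/9


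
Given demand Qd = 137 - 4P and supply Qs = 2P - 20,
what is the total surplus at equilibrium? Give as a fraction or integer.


Find equilibrium: 137 - 4P = 2P - 20
137 + 20 = 6P
P* = 157/6 = 157/6
Q* = 2*157/6 - 20 = 97/3
Inverse demand: P = 137/4 - Q/4, so P_max = 137/4
Inverse supply: P = 10 + Q/2, so P_min = 10
CS = (1/2) * 97/3 * (137/4 - 157/6) = 9409/72
PS = (1/2) * 97/3 * (157/6 - 10) = 9409/36
TS = CS + PS = 9409/72 + 9409/36 = 9409/24

9409/24


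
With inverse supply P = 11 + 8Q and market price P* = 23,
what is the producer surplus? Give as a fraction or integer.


Minimum supply price (at Q=0): P_min = 11
Quantity supplied at P* = 23:
Q* = (23 - 11)/8 = 3/2
PS = (1/2) * Q* * (P* - P_min)
PS = (1/2) * 3/2 * (23 - 11)
PS = (1/2) * 3/2 * 12 = 9

9


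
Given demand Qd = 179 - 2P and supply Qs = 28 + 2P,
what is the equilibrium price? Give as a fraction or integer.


At equilibrium, Qd = Qs.
179 - 2P = 28 + 2P
179 - 28 = 2P + 2P
151 = 4P
P* = 151/4 = 151/4

151/4


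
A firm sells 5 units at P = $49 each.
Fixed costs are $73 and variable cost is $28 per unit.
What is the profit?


Total Revenue = P * Q = 49 * 5 = $245
Total Cost = FC + VC*Q = 73 + 28*5 = $213
Profit = TR - TC = 245 - 213 = $32

$32


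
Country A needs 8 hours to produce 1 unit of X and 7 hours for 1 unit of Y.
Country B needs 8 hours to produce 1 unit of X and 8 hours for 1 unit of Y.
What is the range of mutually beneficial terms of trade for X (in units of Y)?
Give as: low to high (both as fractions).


Opportunity cost of X for Country A = hours_X / hours_Y = 8/7 = 8/7 units of Y
Opportunity cost of X for Country B = hours_X / hours_Y = 8/8 = 1 units of Y
Terms of trade must be between the two opportunity costs.
Range: 1 to 8/7

1 to 8/7


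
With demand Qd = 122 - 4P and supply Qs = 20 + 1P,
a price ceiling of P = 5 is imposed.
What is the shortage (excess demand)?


At P = 5:
Qd = 122 - 4*5 = 102
Qs = 20 + 1*5 = 25
Shortage = Qd - Qs = 102 - 25 = 77

77


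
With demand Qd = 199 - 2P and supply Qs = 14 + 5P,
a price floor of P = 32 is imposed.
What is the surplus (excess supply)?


At P = 32:
Qd = 199 - 2*32 = 135
Qs = 14 + 5*32 = 174
Surplus = Qs - Qd = 174 - 135 = 39

39


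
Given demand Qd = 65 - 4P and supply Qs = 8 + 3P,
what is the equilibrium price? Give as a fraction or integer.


At equilibrium, Qd = Qs.
65 - 4P = 8 + 3P
65 - 8 = 4P + 3P
57 = 7P
P* = 57/7 = 57/7

57/7


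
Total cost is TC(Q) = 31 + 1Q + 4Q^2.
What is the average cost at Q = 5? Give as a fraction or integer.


TC(5) = 31 + 1*5 + 4*5^2
TC(5) = 31 + 5 + 100 = 136
AC = TC/Q = 136/5 = 136/5

136/5


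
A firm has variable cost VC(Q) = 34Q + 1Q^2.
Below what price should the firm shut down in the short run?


AVC(Q) = VC(Q)/Q = 34 + 1Q
AVC is increasing in Q, so minimum AVC is at Q -> 0+.
Min AVC = 34
The firm should shut down if P < 34.

34


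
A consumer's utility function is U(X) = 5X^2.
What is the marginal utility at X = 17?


MU = dU/dX = 5*2*X^(2-1)
MU = 10*X^1
At X = 17:
MU = 10 * 17^1
MU = 10 * 17 = 170

170


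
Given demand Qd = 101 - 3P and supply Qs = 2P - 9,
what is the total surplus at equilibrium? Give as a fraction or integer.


Find equilibrium: 101 - 3P = 2P - 9
101 + 9 = 5P
P* = 110/5 = 22
Q* = 2*22 - 9 = 35
Inverse demand: P = 101/3 - Q/3, so P_max = 101/3
Inverse supply: P = 9/2 + Q/2, so P_min = 9/2
CS = (1/2) * 35 * (101/3 - 22) = 1225/6
PS = (1/2) * 35 * (22 - 9/2) = 1225/4
TS = CS + PS = 1225/6 + 1225/4 = 6125/12

6125/12


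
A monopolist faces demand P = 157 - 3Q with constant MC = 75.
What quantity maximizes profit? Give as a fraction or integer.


TR = P*Q = (157 - 3Q)Q = 157Q - 3Q^2
MR = dTR/dQ = 157 - 6Q
Set MR = MC:
157 - 6Q = 75
82 = 6Q
Q* = 82/6 = 41/3

41/3


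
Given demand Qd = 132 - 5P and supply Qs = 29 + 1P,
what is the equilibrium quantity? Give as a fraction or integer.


First find equilibrium price:
132 - 5P = 29 + 1P
P* = 103/6 = 103/6
Then substitute into demand:
Q* = 132 - 5 * 103/6 = 277/6

277/6


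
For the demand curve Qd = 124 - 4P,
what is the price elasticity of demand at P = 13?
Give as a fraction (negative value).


dQ/dP = -4
At P = 13: Q = 124 - 4*13 = 72
E = (dQ/dP)(P/Q) = (-4)(13/72) = -13/18

-13/18


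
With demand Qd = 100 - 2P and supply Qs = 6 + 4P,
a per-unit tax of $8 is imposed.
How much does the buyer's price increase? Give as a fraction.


With a per-unit tax, the buyer's price increase depends on relative slopes.
Supply slope: d = 4, Demand slope: b = 2
Buyer's price increase = d * tax / (b + d)
= 4 * 8 / (2 + 4)
= 32 / 6 = 16/3

16/3


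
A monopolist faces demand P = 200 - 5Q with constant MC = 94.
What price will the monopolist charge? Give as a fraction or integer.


MR = 200 - 10Q
Set MR = MC: 200 - 10Q = 94
Q* = 53/5
Substitute into demand:
P* = 200 - 5*53/5 = 147

147


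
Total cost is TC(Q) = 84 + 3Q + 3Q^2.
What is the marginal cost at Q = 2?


MC = dTC/dQ = 3 + 2*3*Q
At Q = 2:
MC = 3 + 6*2
MC = 3 + 12 = 15

15


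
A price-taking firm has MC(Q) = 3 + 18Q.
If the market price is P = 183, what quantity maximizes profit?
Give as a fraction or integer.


In perfect competition, profit is maximized where P = MC.
183 = 3 + 18Q
180 = 18Q
Q* = 180/18 = 10

10


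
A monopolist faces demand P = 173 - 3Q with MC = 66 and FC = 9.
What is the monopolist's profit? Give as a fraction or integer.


MR = MC: 173 - 6Q = 66
Q* = 107/6
P* = 173 - 3*107/6 = 239/2
Profit = (P* - MC)*Q* - FC
= (239/2 - 66)*107/6 - 9
= 107/2*107/6 - 9
= 11449/12 - 9 = 11341/12

11341/12
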